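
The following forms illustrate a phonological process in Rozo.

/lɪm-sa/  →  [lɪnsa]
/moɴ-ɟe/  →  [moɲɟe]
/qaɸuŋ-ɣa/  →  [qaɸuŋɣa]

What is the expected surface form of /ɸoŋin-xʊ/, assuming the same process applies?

The data show regressive place assimilation: /m/ → [n] before /s/; /ɴ/ → [ɲ] before /ɟ/. In each pair only place changes, matching the following consonant, while manner and voice stay constant.
No alternation appears in [qaɸuŋɣa]: there the adjacent consonants already agree in place (/ŋ/ and /ɣ/ are both velar), so this form is consistent with the same rule.
/n/ is a voiced alveolar nasal. The following trigger /x/ is velar, so /n/ must become velar as well.
The voiced velar nasal is [ŋ], so /n/ → [ŋ].

[ɸoŋiŋxʊ]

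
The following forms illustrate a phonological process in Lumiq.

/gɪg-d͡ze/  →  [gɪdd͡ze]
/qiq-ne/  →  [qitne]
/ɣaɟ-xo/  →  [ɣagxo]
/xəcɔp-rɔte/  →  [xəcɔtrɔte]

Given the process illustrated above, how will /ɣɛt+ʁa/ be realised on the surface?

The data show regressive place assimilation: /g/ → [d] before /d͡z/; /q/ → [t] before /n/; /ɟ/ → [g] before /x/; /p/ → [t] before /r/. In each pair only place changes, matching the following consonant, while manner and voice stay constant.
/t/ is a voiceless alveolar stop. The following trigger /ʁ/ is uvular, so /t/ must become uvular as well.
The voiceless uvular stop is [q], so /t/ → [q].

[ɣɛqʁa]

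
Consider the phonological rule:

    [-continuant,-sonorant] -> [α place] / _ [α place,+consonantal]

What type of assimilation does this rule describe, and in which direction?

The rule copies the place features (abbreviated [place]) from the environment onto the target, so the assimilating feature is place.
The conditioning segment sits to the right of the focus bar, meaning the trigger follows the segment that changes — regressive assimilation.

regressive place assimilation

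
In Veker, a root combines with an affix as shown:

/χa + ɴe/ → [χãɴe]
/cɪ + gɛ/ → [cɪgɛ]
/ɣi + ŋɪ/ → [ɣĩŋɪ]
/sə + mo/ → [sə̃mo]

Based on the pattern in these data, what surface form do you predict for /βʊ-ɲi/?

The data show regressive nasality assimilation (vowel nasalisation): /a/ → [ã] before /ɴ/; /i/ → [ĩ] before /ŋ/; /ə/ → [ə̃] before /m/ — a vowel is nasalised by an immediately following nasal consonant.
No change occurs in [cɪgɛ] because the vowel at the boundary is adjacent to an oral consonant, not a nasal (/ɪ/ next to /g/).
/ʊ/ sits next to the nasal /ɲ/ and is therefore nasalised to [ʊ̃].

[βʊ̃ɲi]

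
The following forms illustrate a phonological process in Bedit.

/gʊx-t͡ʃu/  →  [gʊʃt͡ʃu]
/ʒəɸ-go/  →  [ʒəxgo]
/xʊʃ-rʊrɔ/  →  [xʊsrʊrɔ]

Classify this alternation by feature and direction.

Comparing underlying and surface forms, /x/ → [ʃ] is the alternation; the neighbouring /t͡ʃ/ is constant.
/x/ is velar while /t͡ʃ/ is postalveolar; the output [ʃ] is postalveolar, matching the trigger — so the feature that spreads is place.
Manner and voice are unchanged, so the assimilation is partial, not total.
The other alternating forms pattern the same way: /ɸ/ → [x] before /g/ (bilabial → velar, matching velar); /ʃ/ → [s] before /r/ (postalveolar → alveolar, matching alveolar) — only place changes, and always toward the following segment.
The trigger is the following segment, so the direction is regressive (anticipatory).

regressive place assimilation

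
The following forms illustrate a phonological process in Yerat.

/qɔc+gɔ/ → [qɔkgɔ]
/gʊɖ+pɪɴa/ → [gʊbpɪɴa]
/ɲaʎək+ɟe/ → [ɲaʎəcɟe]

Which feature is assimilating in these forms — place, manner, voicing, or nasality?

place

Comparing underlying and surface forms, /c/ → [k] is the alternation; the neighbouring /g/ is constant.
/c/ is palatal while /g/ is velar; the output [k] is velar, matching the trigger — so the feature that spreads is place.
The same holds elsewhere in the data: /ɖ/ → [b] before /p/ (retroflex → bilabial, matching bilabial); /k/ → [c] before /ɟ/ (velar → palatal, matching palatal) — only place changes, and always toward the following segment.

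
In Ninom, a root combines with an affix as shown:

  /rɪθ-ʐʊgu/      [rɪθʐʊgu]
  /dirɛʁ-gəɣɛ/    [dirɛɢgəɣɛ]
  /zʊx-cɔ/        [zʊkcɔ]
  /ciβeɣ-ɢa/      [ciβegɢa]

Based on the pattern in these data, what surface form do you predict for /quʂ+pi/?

The data show regressive manner assimilation: /ʁ/ → [ɢ] before /g/; /x/ → [k] before /c/; /ɣ/ → [g] before /ɢ/. In each pair only manner changes, matching the following consonant, while place and voice stay constant.
Nothing changes in [rɪθʐʊgu]: there the adjacent consonants already agree in manner (/θ/ and /ʐ/ are both fricatives), so this form is consistent with the same rule.
/ʂ/ is a voiceless retroflex fricative. The following trigger /p/ is a stop, so /ʂ/ must become a stop as well.
A voiceless retroflex stop is [ʈ], so the surface segment is [ʈ].

[quʈpi]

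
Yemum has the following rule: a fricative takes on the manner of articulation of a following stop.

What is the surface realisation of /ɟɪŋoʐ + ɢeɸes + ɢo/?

[ɟɪŋoɖɢeɸetɢo]

/ʐ/ is a voiced retroflex fricative. The following trigger /ɢ/ is a stop, so /ʐ/ must become a stop as well.
A voiced retroflex stop is [ɖ], so the surface segment is [ɖ].
At the second juncture, /s/ likewise becomes [t] adjacent to /ɢ/.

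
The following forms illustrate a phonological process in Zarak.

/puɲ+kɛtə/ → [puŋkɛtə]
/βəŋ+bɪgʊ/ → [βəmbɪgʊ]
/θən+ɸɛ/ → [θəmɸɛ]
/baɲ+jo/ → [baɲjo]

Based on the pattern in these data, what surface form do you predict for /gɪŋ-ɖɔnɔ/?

[gɪɳɖɔnɔ]

The data show regressive place assimilation: /ɲ/ → [ŋ] before /k/; /ŋ/ → [m] before /b/; /n/ → [m] before /ɸ/. In each pair only place changes, matching the following consonant, while manner and voice stay constant.
Nothing changes in [baɲjo]: there the adjacent consonants already agree in place (/ɲ/ and /j/ are both palatal), so this form is consistent with the same rule.
/ŋ/ is a voiced velar nasal. The following trigger /ɖ/ is retroflex, so /ŋ/ must become retroflex as well.
Changing only its place to retroflex gives [ɳ] — the voiced retroflex nasal.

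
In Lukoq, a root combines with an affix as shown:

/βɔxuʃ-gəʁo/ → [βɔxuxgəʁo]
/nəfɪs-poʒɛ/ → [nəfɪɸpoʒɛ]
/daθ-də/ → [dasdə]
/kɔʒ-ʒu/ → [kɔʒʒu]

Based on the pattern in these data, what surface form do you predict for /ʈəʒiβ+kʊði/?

[ʈəʒiɣkʊði]

The data show regressive place assimilation: /ʃ/ → [x] before /g/; /s/ → [ɸ] before /p/; /θ/ → [s] before /d/. In each pair only place changes, matching the following consonant, while manner and voice stay constant.
No alternation appears in [kɔʒʒu]: there the adjacent consonants already agree in place (/ʒ/ and /ʒ/ are both postalveolar), so this form is consistent with the same rule.
/β/ is a voiced bilabial fricative. The following trigger /k/ is velar, so /β/ must become velar as well.
Changing only its place to velar gives [ɣ] — the voiced velar fricative.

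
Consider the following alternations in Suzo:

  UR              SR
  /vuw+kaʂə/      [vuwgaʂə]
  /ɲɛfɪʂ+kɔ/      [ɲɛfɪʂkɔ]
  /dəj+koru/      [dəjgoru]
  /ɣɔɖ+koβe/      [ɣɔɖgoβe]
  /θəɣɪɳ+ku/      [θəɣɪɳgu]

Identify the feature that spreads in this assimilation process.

voicing

The segment that alternates is /k/, which surfaces as [g] when adjacent to /w/.
/k/ is voiceless while /w/ is voiced; the output [g] is voiced, matching the trigger — so the feature that spreads is voicing.
The same holds elsewhere in the data: /k/ → [g] after /j/ (voiceless → voiced, matching voiced); /k/ → [g] after /ɖ/ (voiceless → voiced, matching voiced); /k/ → [g] after /ɳ/ (voiceless → voiced, matching voiced) — only voicing changes, and always toward the preceding segment.
Nothing changes in [ɲɛfɪʂkɔ]: there the adjacent consonants already agree in voicing (/k/ and /ʂ/ are both voiceless), so this form is consistent with the same rule.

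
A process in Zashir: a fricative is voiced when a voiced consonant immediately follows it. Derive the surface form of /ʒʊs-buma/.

/s/ is a voiceless alveolar fricative. The following trigger /b/ is voiced, so /s/ must become voiced as well.
A voiced alveolar fricative is [z], so the surface segment is [z].

[ʒʊzbuma]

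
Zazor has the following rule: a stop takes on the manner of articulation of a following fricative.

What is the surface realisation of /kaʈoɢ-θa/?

[kaʈoʁθa]

/ɢ/ is a voiced uvular stop. The following trigger /θ/ is a fricative, so /ɢ/ must become a fricative as well.
A voiced uvular fricative is [ʁ], so the surface segment is [ʁ].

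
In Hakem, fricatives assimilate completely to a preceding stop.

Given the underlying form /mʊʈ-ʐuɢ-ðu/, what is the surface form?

/ʐ/ is the segment targeted by the rule; it sits immediately after /ʈ/, so it assimilates completely and surfaces as [ʈ].
At the second juncture, /ð/ likewise becomes [ɢ] adjacent to /ɢ/.

[mʊʈʈuɢɢu]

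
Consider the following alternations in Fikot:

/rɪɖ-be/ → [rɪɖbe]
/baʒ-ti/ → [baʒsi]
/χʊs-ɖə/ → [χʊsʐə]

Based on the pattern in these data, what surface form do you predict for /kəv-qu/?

[kəvχu]

The data show progressive manner assimilation: /t/ → [s] after /ʒ/; /ɖ/ → [ʐ] after /s/. In each pair only manner changes, matching the preceding consonant, while place and voice stay constant.
No alternation appears in [rɪɖbe]: there the adjacent consonants already agree in manner (/b/ and /ɖ/ are both stops), so this form is consistent with the same rule.
The rule targets /q/ (voiceless uvular stop), which sits after the trigger /v/ (fricative).
The voiceless uvular fricative is [χ], so /q/ → [χ].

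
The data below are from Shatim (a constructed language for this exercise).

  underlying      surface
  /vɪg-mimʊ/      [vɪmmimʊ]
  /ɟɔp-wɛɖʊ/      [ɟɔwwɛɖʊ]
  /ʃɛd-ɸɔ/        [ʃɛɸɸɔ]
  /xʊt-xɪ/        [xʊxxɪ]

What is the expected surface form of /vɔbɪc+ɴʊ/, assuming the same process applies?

[vɔbɪɴɴʊ]

The data show regressive total assimilation (/g/ → [m] before /m/; /p/ → [w] before /w/; /d/ → [ɸ] before /ɸ/; /t/ → [x] before /x/): in every case the target segment becomes identical to its following neighbour, copying more than a single feature.
/c/ is the segment targeted by the rule; it sits immediately before /ɴ/, so it assimilates completely and surfaces as [ɴ].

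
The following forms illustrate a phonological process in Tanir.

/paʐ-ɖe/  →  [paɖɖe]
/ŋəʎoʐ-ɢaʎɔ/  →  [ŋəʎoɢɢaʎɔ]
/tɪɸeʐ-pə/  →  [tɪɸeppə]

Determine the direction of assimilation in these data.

regressive

Comparing underlying and surface forms, /ʐ/ → [ɖ] is the alternation; the neighbouring /ɖ/ is constant.
The output [ɖ] is identical to the trigger /ɖ/ — every feature (place, manner, voicing) has been copied — so this is total assimilation.
The remaining alternations confirm this: /ʐ/ → [ɢ] before /ɢ/; /ʐ/ → [p] before /p/ — in each case the output is a copy of the following consonant.
The trigger is the following segment, so the direction is regressive (anticipatory).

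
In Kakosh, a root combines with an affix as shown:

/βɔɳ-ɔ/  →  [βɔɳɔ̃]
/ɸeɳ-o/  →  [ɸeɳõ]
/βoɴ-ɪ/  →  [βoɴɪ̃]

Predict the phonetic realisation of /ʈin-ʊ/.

The data show progressive nasality assimilation (vowel nasalisation): /ɔ/ → [ɔ̃] after /ɳ/; /o/ → [õ] after /ɳ/; /ɪ/ → [ɪ̃] after /ɴ/ — a vowel is nasalised by an immediately preceding nasal consonant.
The vowel /ʊ/ is adjacent to the preceding nasal /n/, so it acquires [+nasal] and surfaces as [ʊ̃].

[ʈinʊ̃]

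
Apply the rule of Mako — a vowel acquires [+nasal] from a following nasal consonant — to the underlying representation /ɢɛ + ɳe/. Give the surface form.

[ɢɛ̃ɳe]

The vowel /ɛ/ is adjacent to the following nasal /ɳ/, so it acquires [+nasal] and surfaces as [ɛ̃].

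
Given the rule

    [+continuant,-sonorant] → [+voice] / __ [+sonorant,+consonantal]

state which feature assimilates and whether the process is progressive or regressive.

The target ([+continuant,-sonorant], fricatives) acquires [+voice] next to a sonorant consonant ([+sonorant,+consonantal]) — it takes on the voicing of its neighbour, so the feature that spreads is voicing.
Since the environment is written after the underscore, the trigger follows the target; the direction is regressive.

regressive voicing assimilation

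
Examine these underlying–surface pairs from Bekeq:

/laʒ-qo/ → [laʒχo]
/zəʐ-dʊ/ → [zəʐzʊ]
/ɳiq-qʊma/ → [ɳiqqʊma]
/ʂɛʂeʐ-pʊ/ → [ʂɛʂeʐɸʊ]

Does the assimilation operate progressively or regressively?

progressive

The segment that alternates is /q/, which surfaces as [χ] when adjacent to /ʒ/.
/q/ is a stop while /ʒ/ is a fricative; the output [χ] is a fricative, matching the trigger — so the feature that spreads is manner.
Checking the remaining alternations: /d/ → [z] after /ʐ/ (stop → fricative, matching a fricative); /p/ → [ɸ] after /ʐ/ (stop → fricative, matching a fricative) — only manner changes, and always toward the preceding segment.
No alternation appears in [ɳiqqʊma]: there the adjacent consonants already agree in manner (/q/ and /q/ are both stops), so this form is consistent with the same rule.
Since the segment that changes follows the conditioning segment, the assimilation is progressive.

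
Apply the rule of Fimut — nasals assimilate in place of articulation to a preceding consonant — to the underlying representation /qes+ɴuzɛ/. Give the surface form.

[qesnuzɛ]

The rule targets /ɴ/ (voiced uvular nasal), which sits after the trigger /s/ (alveolar).
A voiced alveolar nasal is [n], so the surface segment is [n].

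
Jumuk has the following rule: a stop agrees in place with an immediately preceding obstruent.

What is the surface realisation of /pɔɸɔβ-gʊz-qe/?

The rule targets /g/ (voiced velar stop), which sits after the trigger /β/ (bilabial).
A voiced bilabial stop is [b], so the surface segment is [b].
At the second juncture, /q/ likewise becomes [t] adjacent to /z/.

[pɔɸɔβbʊzte]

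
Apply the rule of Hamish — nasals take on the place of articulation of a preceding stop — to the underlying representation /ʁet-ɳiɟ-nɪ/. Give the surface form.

The rule targets /ɳ/ (voiced retroflex nasal), which sits after the trigger /t/ (alveolar).
Changing only its place to alveolar gives [n] — the voiced alveolar nasal.
At the second juncture, /n/ likewise becomes [ɲ] adjacent to /ɟ/.

[ʁetniɟɲɪ]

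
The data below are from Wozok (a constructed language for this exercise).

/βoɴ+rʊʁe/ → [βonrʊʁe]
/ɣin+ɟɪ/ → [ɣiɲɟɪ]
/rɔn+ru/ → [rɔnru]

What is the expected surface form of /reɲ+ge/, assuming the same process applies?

The data show regressive place assimilation: /ɴ/ → [n] before /r/; /n/ → [ɲ] before /ɟ/. In each pair only place changes, matching the following consonant, while manner and voice stay constant.
No alternation appears in [rɔnru]: there the adjacent consonants already agree in place (/n/ and /r/ are both alveolar), so this form is consistent with the same rule.
/ɲ/ is a voiced palatal nasal. The following trigger /g/ is velar, so /ɲ/ must become velar as well.
The voiced velar nasal is [ŋ], so /ɲ/ → [ŋ].

[reŋge]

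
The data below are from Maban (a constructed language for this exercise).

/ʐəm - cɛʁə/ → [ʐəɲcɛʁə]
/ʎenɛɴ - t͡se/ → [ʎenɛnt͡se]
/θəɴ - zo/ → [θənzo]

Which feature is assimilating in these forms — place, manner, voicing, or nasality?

Underlying /m/ is realised as [ɲ] next to /c/; /c/ itself does not change.
The change bilabial → palatal matches the place of the following /c/, identifying this as place assimilation.
The other alternating forms pattern the same way: /ɴ/ → [n] before /t͡s/ (uvular → alveolar, matching alveolar); /ɴ/ → [n] before /z/ (uvular → alveolar, matching alveolar) — only place changes, and always toward the following segment.

place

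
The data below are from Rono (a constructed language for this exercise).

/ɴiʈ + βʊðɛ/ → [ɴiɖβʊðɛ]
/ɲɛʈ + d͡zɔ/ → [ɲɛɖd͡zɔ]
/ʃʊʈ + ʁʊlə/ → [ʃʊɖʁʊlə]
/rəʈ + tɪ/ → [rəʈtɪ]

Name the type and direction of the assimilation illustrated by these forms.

regressive voicing assimilation

Underlying /ʈ/ is realised as [ɖ] next to /β/; /β/ itself does not change.
The change voiceless → voiced matches the voicing of the following /β/, identifying this as voicing assimilation.
Place and manner are unchanged, so the assimilation is partial, not total.
The other alternating forms pattern the same way: /ʈ/ → [ɖ] before /d͡z/ (voiceless → voiced, matching voiced); /ʈ/ → [ɖ] before /ʁ/ (voiceless → voiced, matching voiced) — only voicing changes, and always toward the following segment.
Nothing changes in [rəʈtɪ]: there the adjacent consonants already agree in voicing (/ʈ/ and /t/ are both voiceless), so this form is consistent with the same rule.
The trigger is the following segment, so the direction is regressive (anticipatory).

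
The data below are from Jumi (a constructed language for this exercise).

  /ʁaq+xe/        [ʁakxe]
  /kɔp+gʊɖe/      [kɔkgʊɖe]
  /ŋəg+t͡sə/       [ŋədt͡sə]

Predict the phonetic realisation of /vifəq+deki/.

[vifətdeki]

The data show regressive place assimilation: /q/ → [k] before /x/; /p/ → [k] before /g/; /g/ → [d] before /t͡s/. In each pair only place changes, matching the following consonant, while manner and voice stay constant.
/q/ is a voiceless uvular stop. The following trigger /d/ is alveolar, so /q/ must become alveolar as well.
Changing only its place to alveolar gives [t] — the voiceless alveolar stop.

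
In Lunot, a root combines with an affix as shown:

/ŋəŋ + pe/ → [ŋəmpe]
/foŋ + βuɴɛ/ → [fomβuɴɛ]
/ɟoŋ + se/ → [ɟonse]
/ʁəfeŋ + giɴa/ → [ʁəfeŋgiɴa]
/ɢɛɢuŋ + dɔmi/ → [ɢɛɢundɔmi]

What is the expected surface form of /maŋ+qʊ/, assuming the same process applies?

The data show regressive place assimilation: /ŋ/ → [m] before /p/; /ŋ/ → [m] before /β/; /ŋ/ → [n] before /s/; /ŋ/ → [n] before /d/. In each pair only place changes, matching the following consonant, while manner and voice stay constant.
No alternation appears in [ʁəfeŋgiɴa]: there the adjacent consonants already agree in place (/ŋ/ and /g/ are both velar), so this form is consistent with the same rule.
/ŋ/ is a voiced velar nasal. The following trigger /q/ is uvular, so /ŋ/ must become uvular as well.
Changing only its place to uvular gives [ɴ] — the voiced uvular nasal.

[maɴqʊ]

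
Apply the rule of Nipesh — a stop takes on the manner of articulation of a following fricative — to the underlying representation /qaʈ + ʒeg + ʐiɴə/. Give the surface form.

[qaʂʒeɣʐiɴə]

/ʈ/ is a voiceless retroflex stop. The following trigger /ʒ/ is a fricative, so /ʈ/ must become a fricative as well.
Changing only its manner to fricative gives [ʂ] — the voiceless retroflex fricative.
At the second juncture, /g/ likewise becomes [ɣ] adjacent to /ʐ/.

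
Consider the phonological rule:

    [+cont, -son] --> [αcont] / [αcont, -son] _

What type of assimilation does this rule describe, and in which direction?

progressive manner assimilation

The rule copies [cont] (continuancy) from the environment onto the target fricatives; since [±cont] encodes the stop/fricative manner contrast, the assimilating dimension is manner.
Since the environment is written before the underscore, the trigger precedes the target; the direction is progressive.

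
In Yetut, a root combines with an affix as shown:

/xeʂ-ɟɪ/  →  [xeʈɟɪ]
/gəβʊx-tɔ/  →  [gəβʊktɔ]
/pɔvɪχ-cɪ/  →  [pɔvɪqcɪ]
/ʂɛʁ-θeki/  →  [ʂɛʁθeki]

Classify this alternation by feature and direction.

regressive manner assimilation

Comparing underlying and surface forms, /ʂ/ → [ʈ] is the alternation; the neighbouring /ɟ/ is constant.
The change fricative → stop matches the manner of the following /ɟ/, identifying this as manner assimilation.
Place and voice are unchanged, so the assimilation is partial, not total.
Checking the remaining alternations: /x/ → [k] before /t/ (fricative → stop, matching a stop); /χ/ → [q] before /c/ (fricative → stop, matching a stop) — only manner changes, and always toward the following segment.
Nothing changes in [ʂɛʁθeki]: there the adjacent consonants already agree in manner (/ʁ/ and /θ/ are both fricatives), so this form is consistent with the same rule.
The trigger is the following segment, so the direction is regressive (anticipatory).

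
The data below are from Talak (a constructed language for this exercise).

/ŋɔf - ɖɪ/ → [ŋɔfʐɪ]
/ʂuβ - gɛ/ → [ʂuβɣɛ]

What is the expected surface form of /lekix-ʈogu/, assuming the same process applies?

[lekixʂogu]

The data show progressive manner assimilation: /ɖ/ → [ʐ] after /f/; /g/ → [ɣ] after /β/. In each pair only manner changes, matching the preceding consonant, while place and voice stay constant.
/ʈ/ is a voiceless retroflex stop. The preceding trigger /x/ is a fricative, so /ʈ/ must become a fricative as well.
The voiceless retroflex fricative is [ʂ], so /ʈ/ → [ʂ].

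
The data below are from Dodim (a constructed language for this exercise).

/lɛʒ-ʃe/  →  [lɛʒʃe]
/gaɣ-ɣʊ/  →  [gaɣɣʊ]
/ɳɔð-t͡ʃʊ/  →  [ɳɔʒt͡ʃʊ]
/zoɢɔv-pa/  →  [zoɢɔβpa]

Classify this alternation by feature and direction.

regressive place assimilation

Underlying /ð/ is realised as [ʒ] next to /t͡ʃ/; /t͡ʃ/ itself does not change.
/ð/ is dental while /t͡ʃ/ is postalveolar; the output [ʒ] is postalveolar, matching the trigger — so the feature that spreads is place.
Manner and voice are unchanged, so the assimilation is partial, not total.
Checking the remaining alternation: /v/ → [β] before /p/ (labiodental → bilabial, matching bilabial) — only place changes, and always toward the following segment.
Nothing changes in [lɛʒʃe], [gaɣɣʊ]: there the adjacent consonants already agree in place (/ʒ/ and /ʃ/ are both postalveolar; /ɣ/ and /ɣ/ are both velar), so these forms are consistent with the same rule.
Since the segment that changes precedes the conditioning segment, the assimilation is regressive.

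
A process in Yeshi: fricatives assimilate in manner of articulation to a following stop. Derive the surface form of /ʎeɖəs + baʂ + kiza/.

/s/ is a voiceless alveolar fricative. The following trigger /b/ is a stop, so /s/ must become a stop as well.
A voiceless alveolar stop is [t], so the surface segment is [t].
At the second juncture, /ʂ/ likewise becomes [ʈ] adjacent to /k/.

[ʎeɖətbaʈkiza]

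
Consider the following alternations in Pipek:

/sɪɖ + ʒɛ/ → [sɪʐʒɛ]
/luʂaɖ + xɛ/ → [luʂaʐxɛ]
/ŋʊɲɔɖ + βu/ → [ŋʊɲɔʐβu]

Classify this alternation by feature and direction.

Comparing underlying and surface forms, /ɖ/ → [ʐ] is the alternation; the neighbouring /ʒ/ is constant.
The change stop → fricative matches the manner of the following /ʒ/, identifying this as manner assimilation.
Place and voice are unchanged, so the assimilation is partial, not total.
Checking the remaining alternations: /ɖ/ → [ʐ] before /x/ (stop → fricative, matching a fricative); /ɖ/ → [ʐ] before /β/ (stop → fricative, matching a fricative) — only manner changes, and always toward the following segment.
The trigger is the following segment, so the direction is regressive (anticipatory).

regressive manner assimilation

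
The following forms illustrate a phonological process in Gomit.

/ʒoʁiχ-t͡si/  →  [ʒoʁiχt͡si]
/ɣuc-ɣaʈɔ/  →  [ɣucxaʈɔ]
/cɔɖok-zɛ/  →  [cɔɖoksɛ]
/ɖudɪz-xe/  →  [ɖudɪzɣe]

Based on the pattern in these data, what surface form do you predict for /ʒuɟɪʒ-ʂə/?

The data show progressive voicing assimilation: /ɣ/ → [x] after /c/; /z/ → [s] after /k/; /x/ → [ɣ] after /z/. In each pair only voicing changes, matching the preceding consonant, while place and manner stay constant.
Nothing changes in [ʒoʁiχt͡si]: there the adjacent consonants already agree in voicing (/t͡s/ and /χ/ are both voiceless), so this form is consistent with the same rule.
The rule targets /ʂ/ (voiceless retroflex fricative), which sits after the trigger /ʒ/ (voiced).
The voiced retroflex fricative is [ʐ], so /ʂ/ → [ʐ].

[ʒuɟɪʒʐə]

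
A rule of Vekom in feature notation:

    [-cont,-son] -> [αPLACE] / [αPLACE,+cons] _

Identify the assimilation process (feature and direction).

progressive place assimilation

The shared variable α links the value of the place features (abbreviated [PLACE]) on the target to the same value on the neighbouring segment, so place is the feature that assimilates.
Since the environment is written before the underscore, the trigger precedes the target; the direction is progressive.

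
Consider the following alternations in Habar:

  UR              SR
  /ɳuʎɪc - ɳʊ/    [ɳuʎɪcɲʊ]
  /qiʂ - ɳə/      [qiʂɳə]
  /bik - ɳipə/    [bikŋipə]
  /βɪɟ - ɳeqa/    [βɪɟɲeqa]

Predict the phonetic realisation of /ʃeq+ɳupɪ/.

[ʃeqɴupɪ]

The data show progressive place assimilation: /ɳ/ → [ɲ] after /c/; /ɳ/ → [ŋ] after /k/; /ɳ/ → [ɲ] after /ɟ/. In each pair only place changes, matching the preceding consonant, while manner and voice stay constant.
No alternation appears in [qiʂɳə]: there the adjacent consonants already agree in place (/ɳ/ and /ʂ/ are both retroflex), so this form is consistent with the same rule.
The rule targets /ɳ/ (voiced retroflex nasal), which sits after the trigger /q/ (uvular).
Changing only its place to uvular gives [ɴ] — the voiced uvular nasal.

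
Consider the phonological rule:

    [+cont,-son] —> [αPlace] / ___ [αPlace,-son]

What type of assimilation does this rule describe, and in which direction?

regressive place assimilation

The rule copies the place features (abbreviated [Place]) from the environment onto the target, so the assimilating feature is place.
Since the environment is written after the underscore, the trigger follows the target; the direction is regressive.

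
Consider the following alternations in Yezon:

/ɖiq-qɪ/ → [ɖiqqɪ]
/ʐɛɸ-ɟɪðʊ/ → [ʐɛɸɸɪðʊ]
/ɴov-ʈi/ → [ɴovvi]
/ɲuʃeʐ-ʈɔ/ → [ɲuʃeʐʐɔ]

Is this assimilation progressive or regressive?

Underlying /ɟ/ is realised as [ɸ] next to /ɸ/; /ɸ/ itself does not change.
The output [ɸ] is identical to the trigger /ɸ/ — every feature (place, manner, voicing) has been copied — so this is total assimilation.
The remaining alternations confirm this: /ʈ/ → [v] after /v/; /ʈ/ → [ʐ] after /ʐ/ — in each case the output is a copy of the preceding consonant.
In [ɖiqqɪ] the two consonants at the boundary are already identical (/q/ + /q/), so the rule applies vacuously and nothing changes.
Since the segment that changes follows the conditioning segment, the assimilation is progressive.

progressive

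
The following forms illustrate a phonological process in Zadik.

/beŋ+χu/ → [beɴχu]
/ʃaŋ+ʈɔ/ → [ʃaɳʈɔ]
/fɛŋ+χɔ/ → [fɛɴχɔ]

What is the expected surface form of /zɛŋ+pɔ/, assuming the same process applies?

[zɛmpɔ]

The data show regressive place assimilation: /ŋ/ → [ɴ] before /χ/; /ŋ/ → [ɳ] before /ʈ/. In each pair only place changes, matching the following consonant, while manner and voice stay constant.
/ŋ/ is a voiced velar nasal. The following trigger /p/ is bilabial, so /ŋ/ must become bilabial as well.
A voiced bilabial nasal is [m], so the surface segment is [m].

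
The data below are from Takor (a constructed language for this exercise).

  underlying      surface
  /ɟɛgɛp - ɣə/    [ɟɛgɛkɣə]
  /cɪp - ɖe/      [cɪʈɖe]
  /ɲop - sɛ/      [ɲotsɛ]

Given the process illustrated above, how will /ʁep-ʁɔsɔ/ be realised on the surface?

[ʁeqʁɔsɔ]

The data show regressive place assimilation: /p/ → [k] before /ɣ/; /p/ → [ʈ] before /ɖ/; /p/ → [t] before /s/. In each pair only place changes, matching the following consonant, while manner and voice stay constant.
The rule targets /p/ (voiceless bilabial stop), which sits before the trigger /ʁ/ (uvular).
A voiceless uvular stop is [q], so the surface segment is [q].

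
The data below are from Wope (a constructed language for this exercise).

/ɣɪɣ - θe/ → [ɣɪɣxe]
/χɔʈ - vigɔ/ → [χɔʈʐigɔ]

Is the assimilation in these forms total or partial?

Underlying /θ/ is realised as [x] next to /ɣ/; /ɣ/ itself does not change.
The change dental → velar matches the place of the preceding /ɣ/, identifying this as place assimilation.
Manner and voice are unchanged, so the assimilation is partial, not total.
Checking the remaining alternation: /v/ → [ʐ] after /ʈ/ (labiodental → retroflex, matching retroflex) — only place changes, and always toward the preceding segment.

partial assimilation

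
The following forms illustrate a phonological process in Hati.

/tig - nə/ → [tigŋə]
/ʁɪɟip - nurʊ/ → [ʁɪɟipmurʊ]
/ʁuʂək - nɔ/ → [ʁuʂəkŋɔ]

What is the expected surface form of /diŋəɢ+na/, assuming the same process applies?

The data show progressive place assimilation: /n/ → [ŋ] after /g/; /n/ → [m] after /p/; /n/ → [ŋ] after /k/. In each pair only place changes, matching the preceding consonant, while manner and voice stay constant.
/n/ is a voiced alveolar nasal. The preceding trigger /ɢ/ is uvular, so /n/ must become uvular as well.
Changing only its place to uvular gives [ɴ] — the voiced uvular nasal.

[diŋəɢɴa]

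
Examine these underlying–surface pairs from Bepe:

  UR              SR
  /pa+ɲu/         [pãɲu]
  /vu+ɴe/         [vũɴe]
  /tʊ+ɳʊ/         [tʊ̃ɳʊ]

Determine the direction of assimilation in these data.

The vowel /a/ surfaces as nasalised [ã] next to the following nasal /ɲ/ — it has acquired the [+nasal] feature of its neighbour.
The other forms show the same pattern: /u/ → [ũ] before /ɴ/; /ʊ/ → [ʊ̃] before /ɳ/ — each time a vowel is nasalised next to a following nasal.
Because the conditioning nasal is to the right of the vowel that changes, the process is regressive (anticipatory).

regressive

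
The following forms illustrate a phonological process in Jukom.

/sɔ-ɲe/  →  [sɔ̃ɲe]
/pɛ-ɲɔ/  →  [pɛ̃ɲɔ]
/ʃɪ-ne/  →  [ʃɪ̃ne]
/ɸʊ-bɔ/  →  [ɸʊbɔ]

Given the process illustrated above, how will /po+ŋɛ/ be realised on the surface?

[põŋɛ]

The data show regressive nasality assimilation (vowel nasalisation): /ɔ/ → [ɔ̃] before /ɲ/; /ɛ/ → [ɛ̃] before /ɲ/; /ɪ/ → [ɪ̃] before /n/ — a vowel is nasalised by an immediately following nasal consonant.
No change occurs in [ɸʊbɔ] because the vowel at the boundary is adjacent to an oral consonant, not a nasal (/ʊ/ next to /b/).
/o/ sits next to the nasal /ŋ/ and is therefore nasalised to [õ].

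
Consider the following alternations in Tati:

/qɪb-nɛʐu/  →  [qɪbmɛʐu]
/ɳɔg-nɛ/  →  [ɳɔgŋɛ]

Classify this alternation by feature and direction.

Comparing underlying and surface forms, /n/ → [m] is the alternation; the neighbouring /b/ is constant.
/n/ is alveolar while /b/ is bilabial; the output [m] is bilabial, matching the trigger — so the feature that spreads is place.
Manner and voice are unchanged, so the assimilation is partial, not total.
The same holds elsewhere in the data: /n/ → [ŋ] after /g/ (alveolar → velar, matching velar) — only place changes, and always toward the preceding segment.
The trigger is the preceding segment, so the direction is progressive (perseverative).

progressive place assimilation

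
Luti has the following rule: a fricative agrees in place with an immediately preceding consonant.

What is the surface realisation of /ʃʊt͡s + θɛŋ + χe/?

[ʃʊt͡ssɛŋxe]

/θ/ is a voiceless dental fricative. The preceding trigger /t͡s/ is alveolar, so /θ/ must become alveolar as well.
Changing only its place to alveolar gives [s] — the voiceless alveolar fricative.
At the second juncture, /χ/ likewise becomes [x] adjacent to /ŋ/.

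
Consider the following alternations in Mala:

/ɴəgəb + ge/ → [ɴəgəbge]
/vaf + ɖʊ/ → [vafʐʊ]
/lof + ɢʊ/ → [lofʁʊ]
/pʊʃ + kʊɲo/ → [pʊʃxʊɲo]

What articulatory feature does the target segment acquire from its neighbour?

The segment that alternates is /ɖ/, which surfaces as [ʐ] when adjacent to /f/.
The change stop → fricative matches the manner of the preceding /f/, identifying this as manner assimilation.
The same holds elsewhere in the data: /ɢ/ → [ʁ] after /f/ (stop → fricative, matching a fricative); /k/ → [x] after /ʃ/ (stop → fricative, matching a fricative) — only manner changes, and always toward the preceding segment.
Nothing changes in [ɴəgəbge]: there the adjacent consonants already agree in manner (/g/ and /b/ are both stops), so this form is consistent with the same rule.

manner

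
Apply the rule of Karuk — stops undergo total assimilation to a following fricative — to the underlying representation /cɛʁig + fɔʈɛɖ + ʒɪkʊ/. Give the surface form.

/g/ is the segment targeted by the rule; it sits immediately before /f/, so it assimilates completely and surfaces as [f].
The same rule applies at the second boundary: /ɖ/ → [ʒ] next to /ʒ/.

[cɛʁiffɔʈɛʒʒɪkʊ]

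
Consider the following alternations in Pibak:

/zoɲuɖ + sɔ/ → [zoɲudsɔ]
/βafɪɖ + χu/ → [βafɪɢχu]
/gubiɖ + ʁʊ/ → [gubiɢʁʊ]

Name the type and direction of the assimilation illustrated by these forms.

Underlying /ɖ/ is realised as [d] next to /s/; /s/ itself does not change.
The change retroflex → alveolar matches the place of the following /s/, identifying this as place assimilation.
Manner and voice are unchanged, so the assimilation is partial, not total.
Checking the remaining alternations: /ɖ/ → [ɢ] before /χ/ (retroflex → uvular, matching uvular); /ɖ/ → [ɢ] before /ʁ/ (retroflex → uvular, matching uvular) — only place changes, and always toward the following segment.
Since the segment that changes precedes the conditioning segment, the assimilation is regressive.

regressive place assimilation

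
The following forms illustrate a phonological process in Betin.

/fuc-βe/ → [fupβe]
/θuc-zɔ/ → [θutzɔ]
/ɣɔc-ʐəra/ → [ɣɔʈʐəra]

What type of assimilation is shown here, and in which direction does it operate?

The segment that alternates is /c/, which surfaces as [p] when adjacent to /β/.
/c/ is palatal while /β/ is bilabial; the output [p] is bilabial, matching the trigger — so the feature that spreads is place.
Manner and voice are unchanged, so the assimilation is partial, not total.
Checking the remaining alternations: /c/ → [t] before /z/ (palatal → alveolar, matching alveolar); /c/ → [ʈ] before /ʐ/ (palatal → retroflex, matching retroflex) — only place changes, and always toward the following segment.
The trigger is the following segment, so the direction is regressive (anticipatory).

regressive place assimilation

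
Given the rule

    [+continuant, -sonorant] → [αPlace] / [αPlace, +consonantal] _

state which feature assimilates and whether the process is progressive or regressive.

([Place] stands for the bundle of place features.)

progressive place assimilation

The rule copies the place features (abbreviated [Place]) from the environment onto the target, so the assimilating feature is place.
Since the environment is written before the underscore, the trigger precedes the target; the direction is progressive.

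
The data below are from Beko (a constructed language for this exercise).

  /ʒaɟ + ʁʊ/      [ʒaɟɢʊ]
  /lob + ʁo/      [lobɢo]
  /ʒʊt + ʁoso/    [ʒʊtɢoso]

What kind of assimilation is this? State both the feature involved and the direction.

progressive manner assimilation

The segment that alternates is /ʁ/, which surfaces as [ɢ] when adjacent to /ɟ/.
The change fricative → stop matches the manner of the preceding /ɟ/, identifying this as manner assimilation.
Place and voice are unchanged, so the assimilation is partial, not total.
The same holds elsewhere in the data: /ʁ/ → [ɢ] after /b/ (fricative → stop, matching a stop); /ʁ/ → [ɢ] after /t/ (fricative → stop, matching a stop) — only manner changes, and always toward the preceding segment.
Since the segment that changes follows the conditioning segment, the assimilation is progressive.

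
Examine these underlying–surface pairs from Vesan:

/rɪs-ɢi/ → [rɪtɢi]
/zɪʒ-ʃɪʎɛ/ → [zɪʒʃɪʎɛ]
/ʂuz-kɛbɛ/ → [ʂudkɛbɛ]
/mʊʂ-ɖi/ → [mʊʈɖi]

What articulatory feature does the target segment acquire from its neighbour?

Underlying /s/ is realised as [t] next to /ɢ/; /ɢ/ itself does not change.
The change fricative → stop matches the manner of the following /ɢ/, identifying this as manner assimilation.
Checking the remaining alternations: /z/ → [d] before /k/ (fricative → stop, matching a stop); /ʂ/ → [ʈ] before /ɖ/ (fricative → stop, matching a stop) — only manner changes, and always toward the following segment.
Nothing changes in [zɪʒʃɪʎɛ]: there the adjacent consonants already agree in manner (/ʒ/ and /ʃ/ are both fricatives), so this form is consistent with the same rule.

manner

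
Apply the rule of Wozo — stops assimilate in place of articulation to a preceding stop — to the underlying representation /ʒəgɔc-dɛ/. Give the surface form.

The rule targets /d/ (voiced alveolar stop), which sits after the trigger /c/ (palatal).
The voiced palatal stop is [ɟ], so /d/ → [ɟ].

[ʒəgɔcɟɛ]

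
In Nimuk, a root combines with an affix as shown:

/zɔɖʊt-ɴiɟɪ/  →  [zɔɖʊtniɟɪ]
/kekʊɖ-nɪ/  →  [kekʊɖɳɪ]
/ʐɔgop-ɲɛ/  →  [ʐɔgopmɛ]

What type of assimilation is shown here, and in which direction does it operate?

progressive place assimilation

Underlying /ɴ/ is realised as [n] next to /t/; /t/ itself does not change.
The change uvular → alveolar matches the place of the preceding /t/, identifying this as place assimilation.
Manner and voice are unchanged, so the assimilation is partial, not total.
The same holds elsewhere in the data: /n/ → [ɳ] after /ɖ/ (alveolar → retroflex, matching retroflex); /ɲ/ → [m] after /p/ (palatal → bilabial, matching bilabial) — only place changes, and always toward the preceding segment.
Since the segment that changes follows the conditioning segment, the assimilation is progressive.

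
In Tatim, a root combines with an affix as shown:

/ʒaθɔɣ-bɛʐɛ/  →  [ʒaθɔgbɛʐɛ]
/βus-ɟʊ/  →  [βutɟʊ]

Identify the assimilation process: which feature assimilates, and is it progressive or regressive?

regressive manner assimilation

Underlying /ɣ/ is realised as [g] next to /b/; /b/ itself does not change.
The change fricative → stop matches the manner of the following /b/, identifying this as manner assimilation.
Place and voice are unchanged, so the assimilation is partial, not total.
Checking the remaining alternation: /s/ → [t] before /ɟ/ (fricative → stop, matching a stop) — only manner changes, and always toward the following segment.
The trigger is the following segment, so the direction is regressive (anticipatory).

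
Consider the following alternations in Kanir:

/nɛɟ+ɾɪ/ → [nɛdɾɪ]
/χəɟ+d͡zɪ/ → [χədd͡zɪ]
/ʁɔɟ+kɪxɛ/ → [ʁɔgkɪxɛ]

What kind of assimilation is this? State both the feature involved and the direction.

regressive place assimilation

Underlying /ɟ/ is realised as [d] next to /ɾ/; /ɾ/ itself does not change.
The change palatal → alveolar matches the place of the following /ɾ/, identifying this as place assimilation.
Manner and voice are unchanged, so the assimilation is partial, not total.
The same holds elsewhere in the data: /ɟ/ → [d] before /d͡z/ (palatal → alveolar, matching alveolar); /ɟ/ → [g] before /k/ (palatal → velar, matching velar) — only place changes, and always toward the following segment.
Since the segment that changes precedes the conditioning segment, the assimilation is regressive.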